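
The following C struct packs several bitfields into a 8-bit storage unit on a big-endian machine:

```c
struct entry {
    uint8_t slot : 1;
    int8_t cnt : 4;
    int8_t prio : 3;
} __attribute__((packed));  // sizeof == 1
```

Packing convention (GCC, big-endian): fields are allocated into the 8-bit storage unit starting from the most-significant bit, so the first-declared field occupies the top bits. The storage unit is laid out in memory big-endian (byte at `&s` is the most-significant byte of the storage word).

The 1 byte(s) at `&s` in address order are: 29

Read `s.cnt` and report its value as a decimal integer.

5

[0]=0x29 (big-endian) → word 0x29
slot:1 @ bit 7 → (0x29>>7)&0x1 = 0x0
cnt:4 @ bit 3 → (0x29>>3)&0xf = 0x5  ←
prio:3 @ bit 0 → (0x29>>0)&0x7 = 0x1
cnt signed 4b, MSB=0: value = 5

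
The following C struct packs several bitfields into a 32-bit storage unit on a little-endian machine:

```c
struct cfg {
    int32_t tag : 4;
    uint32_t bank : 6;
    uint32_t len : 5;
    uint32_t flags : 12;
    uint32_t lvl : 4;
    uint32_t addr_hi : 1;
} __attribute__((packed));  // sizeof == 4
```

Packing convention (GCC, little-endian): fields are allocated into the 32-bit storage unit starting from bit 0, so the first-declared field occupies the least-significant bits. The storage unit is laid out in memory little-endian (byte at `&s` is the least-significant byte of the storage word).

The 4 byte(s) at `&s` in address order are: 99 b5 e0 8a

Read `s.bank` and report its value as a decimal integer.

25

[0]=0x99 [1]=0xb5 [2]=0xe0 [3]=0x8a (little-endian) → word 0x8ae0b599
tag [0+:4] = (word>>0) & 0xf = 9
bank [4+:6] = (word>>4) & 0x3f = 25  ←
len [10+:5] = (word>>10) & 0x1f = 13
flags [15+:12] = (word>>15) & 0xfff = 1473
lvl [27+:4] = (word>>27) & 0xf = 1
addr_hi [31+:1] = (word>>31) & 0x1 = 1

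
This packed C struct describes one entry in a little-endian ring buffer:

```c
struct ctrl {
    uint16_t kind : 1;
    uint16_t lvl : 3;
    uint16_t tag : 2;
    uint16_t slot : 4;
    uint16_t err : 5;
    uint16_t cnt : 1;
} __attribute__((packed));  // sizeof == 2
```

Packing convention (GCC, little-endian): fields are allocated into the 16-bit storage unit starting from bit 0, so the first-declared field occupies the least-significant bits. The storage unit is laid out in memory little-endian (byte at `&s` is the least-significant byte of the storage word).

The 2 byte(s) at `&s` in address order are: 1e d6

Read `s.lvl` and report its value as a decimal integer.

[0]=0x1e [1]=0xd6 (little-endian) → word 0xd61e
kind [0+:1] = (word>>0) & 0x1 = 0
lvl [1+:3] = (word>>1) & 0x7 = 7  ←
tag [4+:2] = (word>>4) & 0x3 = 1
slot [6+:4] = (word>>6) & 0xf = 8
err [10+:5] = (word>>10) & 0x1f = 21
cnt [15+:1] = (word>>15) & 0x1 = 1

7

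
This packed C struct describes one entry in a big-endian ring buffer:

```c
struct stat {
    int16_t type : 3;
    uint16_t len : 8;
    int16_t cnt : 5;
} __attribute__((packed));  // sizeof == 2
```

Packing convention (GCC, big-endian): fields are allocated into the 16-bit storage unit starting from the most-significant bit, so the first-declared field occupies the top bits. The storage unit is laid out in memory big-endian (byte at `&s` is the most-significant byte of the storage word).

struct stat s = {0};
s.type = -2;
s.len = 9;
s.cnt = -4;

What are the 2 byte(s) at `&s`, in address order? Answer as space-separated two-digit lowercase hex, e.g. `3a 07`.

type:3 = -2 → 0x6 << 13 → word 0xc000
len:8 = 9 → 0x9 << 5 → word 0xc120
cnt:5 = -4 → 0x1c << 0 → word 0xc13c
word = 0xc13c → big-endian bytes:
  [0]=0xc1  [1]=0x3c

c1 3c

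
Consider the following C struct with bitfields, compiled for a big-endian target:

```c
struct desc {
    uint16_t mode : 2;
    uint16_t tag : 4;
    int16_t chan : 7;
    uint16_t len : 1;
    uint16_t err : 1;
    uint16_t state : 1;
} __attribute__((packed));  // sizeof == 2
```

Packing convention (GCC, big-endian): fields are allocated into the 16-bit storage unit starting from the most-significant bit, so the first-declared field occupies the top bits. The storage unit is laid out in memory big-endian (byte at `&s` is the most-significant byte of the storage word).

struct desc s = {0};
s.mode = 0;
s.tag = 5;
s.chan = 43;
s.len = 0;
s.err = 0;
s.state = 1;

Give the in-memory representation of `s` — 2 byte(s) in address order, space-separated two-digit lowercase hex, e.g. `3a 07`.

mode (2b) val=0 bits=0x0 at bit 14: 0x0000
tag (4b) val=5 bits=0x5 at bit 10: 0x1400
chan (7b) val=43 bits=0x2b at bit 3: 0x1558
len (1b) val=0 bits=0x0 at bit 2: 0x1558
err (1b) val=0 bits=0x0 at bit 1: 0x1558
state (1b) val=1 bits=0x1 at bit 0: 0x1559
word = 0x1559 → big-endian bytes:
  [0]=0x15  [1]=0x59

15 59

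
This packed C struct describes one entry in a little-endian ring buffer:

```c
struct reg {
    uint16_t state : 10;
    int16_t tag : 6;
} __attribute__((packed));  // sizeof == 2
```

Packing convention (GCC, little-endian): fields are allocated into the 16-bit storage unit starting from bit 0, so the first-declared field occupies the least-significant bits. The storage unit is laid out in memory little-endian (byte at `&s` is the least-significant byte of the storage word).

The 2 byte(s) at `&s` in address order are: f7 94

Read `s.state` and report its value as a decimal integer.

[0]=0xf7 [1]=0x94 (little-endian) → word 0x94f7
state:10 @ bit 0 → (0x94f7>>0)&0x3ff = 0xf7  ←
tag:6 @ bit 10 → (0x94f7>>10)&0x3f = 0x25

247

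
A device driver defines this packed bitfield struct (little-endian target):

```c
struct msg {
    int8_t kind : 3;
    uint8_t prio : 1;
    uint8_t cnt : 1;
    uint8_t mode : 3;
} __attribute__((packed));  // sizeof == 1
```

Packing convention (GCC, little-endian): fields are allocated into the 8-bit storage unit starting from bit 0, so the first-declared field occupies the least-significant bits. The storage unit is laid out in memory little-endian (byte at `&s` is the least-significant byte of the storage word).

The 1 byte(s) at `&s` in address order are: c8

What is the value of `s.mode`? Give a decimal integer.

[0]=0xc8 (little-endian) → word 0xc8
kind [0+:3] = (word>>0) & 0x7 = 0
prio [3+:1] = (word>>3) & 0x1 = 1
cnt [4+:1] = (word>>4) & 0x1 = 0
mode [5+:3] = (word>>5) & 0x7 = 6  ←

6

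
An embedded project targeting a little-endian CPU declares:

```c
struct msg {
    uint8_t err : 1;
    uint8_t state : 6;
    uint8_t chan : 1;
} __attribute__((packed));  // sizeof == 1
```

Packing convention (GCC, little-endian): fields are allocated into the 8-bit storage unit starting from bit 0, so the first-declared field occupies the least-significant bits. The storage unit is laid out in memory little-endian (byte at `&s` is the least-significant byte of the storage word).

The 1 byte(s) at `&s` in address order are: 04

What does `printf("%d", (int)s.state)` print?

[0]=0x04 (little-endian) → word 0x04
err:1 @ bit 0 → (0x04>>0)&0x1 = 0x0
state:6 @ bit 1 → (0x04>>1)&0x3f = 0x2  ←
chan:1 @ bit 7 → (0x04>>7)&0x1 = 0x0

2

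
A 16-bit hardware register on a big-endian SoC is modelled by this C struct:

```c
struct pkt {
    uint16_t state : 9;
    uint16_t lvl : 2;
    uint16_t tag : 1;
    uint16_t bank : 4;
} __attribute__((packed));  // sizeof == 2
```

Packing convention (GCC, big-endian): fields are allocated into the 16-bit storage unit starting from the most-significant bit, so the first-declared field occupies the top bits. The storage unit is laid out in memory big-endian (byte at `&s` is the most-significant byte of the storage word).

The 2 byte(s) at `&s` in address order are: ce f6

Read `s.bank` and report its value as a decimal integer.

6

[0]=0xce [1]=0xf6 (big-endian) → word 0xcef6
state [7+:9] = (word>>7) & 0x1ff = 413
lvl [5+:2] = (word>>5) & 0x3 = 3
tag [4+:1] = (word>>4) & 0x1 = 1
bank [0+:4] = (word>>0) & 0xf = 6  ←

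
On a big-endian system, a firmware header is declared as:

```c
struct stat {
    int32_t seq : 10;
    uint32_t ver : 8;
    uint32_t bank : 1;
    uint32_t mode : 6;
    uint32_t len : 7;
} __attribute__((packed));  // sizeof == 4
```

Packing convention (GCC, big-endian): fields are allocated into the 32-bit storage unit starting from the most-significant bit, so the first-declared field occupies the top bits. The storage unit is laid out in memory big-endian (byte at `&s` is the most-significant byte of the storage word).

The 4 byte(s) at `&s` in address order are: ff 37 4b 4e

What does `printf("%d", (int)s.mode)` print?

[0]=0xff [1]=0x37 [2]=0x4b [3]=0x4e (big-endian) → word 0xff374b4e
seq:10 @ bit 22 → (0xff374b4e>>22)&0x3ff = 0x3fc
ver:8 @ bit 14 → (0xff374b4e>>14)&0xff = 0xdd
bank:1 @ bit 13 → (0xff374b4e>>13)&0x1 = 0x0
mode:6 @ bit 7 → (0xff374b4e>>7)&0x3f = 0x16  ←
len:7 @ bit 0 → (0xff374b4e>>0)&0x7f = 0x4e

22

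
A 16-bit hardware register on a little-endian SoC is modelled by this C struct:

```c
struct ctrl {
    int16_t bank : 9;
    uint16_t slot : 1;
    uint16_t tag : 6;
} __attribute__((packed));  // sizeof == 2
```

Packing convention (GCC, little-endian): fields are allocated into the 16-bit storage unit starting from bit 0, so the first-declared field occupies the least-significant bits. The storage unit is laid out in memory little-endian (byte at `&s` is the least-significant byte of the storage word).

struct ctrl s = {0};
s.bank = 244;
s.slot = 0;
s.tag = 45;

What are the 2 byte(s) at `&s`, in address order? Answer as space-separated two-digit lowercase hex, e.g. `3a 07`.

[0+:9] bank=244 & 0x1ff = 0xf4; word=0x00f4
[9+:1] slot=0 & 0x1 = 0x0; word=0x00f4
[10+:6] tag=45 & 0x3f = 0x2d; word=0xb4f4
word = 0xb4f4 → little-endian bytes:
  [0]=0xf4  [1]=0xb4

f4 b4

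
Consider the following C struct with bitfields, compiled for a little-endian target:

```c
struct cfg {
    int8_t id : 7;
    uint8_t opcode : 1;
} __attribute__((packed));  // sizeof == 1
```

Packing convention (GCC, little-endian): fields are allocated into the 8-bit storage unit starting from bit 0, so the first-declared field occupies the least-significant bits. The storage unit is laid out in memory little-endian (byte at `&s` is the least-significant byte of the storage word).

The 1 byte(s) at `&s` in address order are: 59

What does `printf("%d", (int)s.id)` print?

[0]=0x59 (little-endian) → word 0x59
id:7 @ bit 0 → (0x59>>0)&0x7f = 0x59  ←
opcode:1 @ bit 7 → (0x59>>7)&0x1 = 0x0
id signed 7b, MSB=1: 89 - 128 = -39

-39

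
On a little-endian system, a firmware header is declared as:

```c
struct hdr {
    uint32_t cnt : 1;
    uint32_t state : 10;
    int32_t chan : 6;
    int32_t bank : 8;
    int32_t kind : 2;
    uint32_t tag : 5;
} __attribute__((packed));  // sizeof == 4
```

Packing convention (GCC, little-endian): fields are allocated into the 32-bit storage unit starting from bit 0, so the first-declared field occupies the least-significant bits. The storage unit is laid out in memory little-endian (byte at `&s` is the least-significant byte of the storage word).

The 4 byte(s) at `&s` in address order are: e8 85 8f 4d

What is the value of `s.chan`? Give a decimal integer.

[0]=0xe8 [1]=0x85 [2]=0x8f [3]=0x4d (little-endian) → word 0x4d8f85e8
cnt [0+:1] = (word>>0) & 0x1 = 0
state [1+:10] = (word>>1) & 0x3ff = 756
chan [11+:6] = (word>>11) & 0x3f = 48  ←
bank [17+:8] = (word>>17) & 0xff = 199
kind [25+:2] = (word>>25) & 0x3 = 2
tag [27+:5] = (word>>27) & 0x1f = 9
chan signed 6b, MSB=1: 48 - 64 = -16

-16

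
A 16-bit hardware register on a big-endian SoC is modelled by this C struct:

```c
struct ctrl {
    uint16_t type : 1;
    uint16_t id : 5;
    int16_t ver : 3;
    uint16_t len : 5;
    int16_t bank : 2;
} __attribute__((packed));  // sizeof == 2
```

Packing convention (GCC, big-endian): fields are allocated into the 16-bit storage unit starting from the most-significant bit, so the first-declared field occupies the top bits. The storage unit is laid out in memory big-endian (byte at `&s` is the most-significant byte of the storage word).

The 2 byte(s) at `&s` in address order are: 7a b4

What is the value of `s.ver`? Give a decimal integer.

-3

[0]=0x7a [1]=0xb4 (big-endian) → word 0x7ab4
type:1 @ bit 15 → (0x7ab4>>15)&0x1 = 0x0
id:5 @ bit 10 → (0x7ab4>>10)&0x1f = 0x1e
ver:3 @ bit 7 → (0x7ab4>>7)&0x7 = 0x5  ←
len:5 @ bit 2 → (0x7ab4>>2)&0x1f = 0xd
bank:2 @ bit 0 → (0x7ab4>>0)&0x3 = 0x0
ver signed 3b, MSB=1: 5 - 8 = -3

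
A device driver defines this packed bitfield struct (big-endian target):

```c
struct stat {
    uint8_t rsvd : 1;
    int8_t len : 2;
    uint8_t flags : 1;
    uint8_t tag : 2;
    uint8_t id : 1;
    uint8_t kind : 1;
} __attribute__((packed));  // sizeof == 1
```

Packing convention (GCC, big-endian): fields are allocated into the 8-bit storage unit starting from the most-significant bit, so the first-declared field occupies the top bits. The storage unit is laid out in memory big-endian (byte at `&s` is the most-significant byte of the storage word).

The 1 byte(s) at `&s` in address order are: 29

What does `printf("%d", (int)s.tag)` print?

2

[0]=0x29 (big-endian) → word 0x29
rsvd:1 @ bit 7 → (0x29>>7)&0x1 = 0x0
len:2 @ bit 5 → (0x29>>5)&0x3 = 0x1
flags:1 @ bit 4 → (0x29>>4)&0x1 = 0x0
tag:2 @ bit 2 → (0x29>>2)&0x3 = 0x2  ←
id:1 @ bit 1 → (0x29>>1)&0x1 = 0x0
kind:1 @ bit 0 → (0x29>>0)&0x1 = 0x1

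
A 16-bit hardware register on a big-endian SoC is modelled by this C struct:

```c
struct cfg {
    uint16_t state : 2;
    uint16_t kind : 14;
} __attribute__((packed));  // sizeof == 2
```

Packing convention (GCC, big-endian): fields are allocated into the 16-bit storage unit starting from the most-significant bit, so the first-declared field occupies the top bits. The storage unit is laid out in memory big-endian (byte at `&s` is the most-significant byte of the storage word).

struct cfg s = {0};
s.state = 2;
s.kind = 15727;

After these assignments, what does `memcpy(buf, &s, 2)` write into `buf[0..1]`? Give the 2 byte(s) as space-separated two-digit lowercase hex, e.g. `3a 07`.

bd 6f

[14+:2] state=2 & 0x3 = 0x2; word=0x8000
[0+:14] kind=15727 & 0x3fff = 0x3d6f; word=0xbd6f
word = 0xbd6f → big-endian bytes:
  [0]=0xbd  [1]=0x6f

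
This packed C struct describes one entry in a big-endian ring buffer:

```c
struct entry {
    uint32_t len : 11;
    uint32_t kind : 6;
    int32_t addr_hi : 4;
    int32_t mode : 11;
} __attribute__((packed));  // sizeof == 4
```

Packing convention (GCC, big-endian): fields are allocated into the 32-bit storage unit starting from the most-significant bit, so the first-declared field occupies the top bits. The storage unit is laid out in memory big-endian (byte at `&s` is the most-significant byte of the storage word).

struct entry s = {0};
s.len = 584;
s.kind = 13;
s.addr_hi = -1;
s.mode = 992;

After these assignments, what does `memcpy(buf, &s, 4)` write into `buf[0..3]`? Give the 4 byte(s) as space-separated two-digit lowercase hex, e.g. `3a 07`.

len:11 = 584 → 0x248 << 21 → word 0x49000000
kind:6 = 13 → 0xd << 15 → word 0x49068000
addr_hi:4 = -1 → 0xf << 11 → word 0x4906f800
mode:11 = 992 → 0x3e0 << 0 → word 0x4906fbe0
word = 0x4906fbe0 → big-endian bytes:
  [0]=0x49  [1]=0x06  [2]=0xfb  [3]=0xe0

49 06 fb e0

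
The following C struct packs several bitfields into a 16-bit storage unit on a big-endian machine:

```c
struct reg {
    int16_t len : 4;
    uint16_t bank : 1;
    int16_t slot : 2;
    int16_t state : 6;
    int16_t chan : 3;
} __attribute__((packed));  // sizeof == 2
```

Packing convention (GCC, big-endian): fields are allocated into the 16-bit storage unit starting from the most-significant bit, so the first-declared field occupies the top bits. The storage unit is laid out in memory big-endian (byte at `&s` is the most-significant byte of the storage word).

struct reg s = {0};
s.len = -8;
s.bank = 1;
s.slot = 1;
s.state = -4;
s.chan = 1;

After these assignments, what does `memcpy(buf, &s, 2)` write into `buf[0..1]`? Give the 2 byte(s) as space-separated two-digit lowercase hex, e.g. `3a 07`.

len (4b) val=-8 bits=0x8 at bit 12: 0x8000
bank (1b) val=1 bits=0x1 at bit 11: 0x8800
slot (2b) val=1 bits=0x1 at bit 9: 0x8a00
state (6b) val=-4 bits=0x3c at bit 3: 0x8be0
chan (3b) val=1 bits=0x1 at bit 0: 0x8be1
word = 0x8be1 → big-endian bytes:
  [0]=0x8b  [1]=0xe1

8b e1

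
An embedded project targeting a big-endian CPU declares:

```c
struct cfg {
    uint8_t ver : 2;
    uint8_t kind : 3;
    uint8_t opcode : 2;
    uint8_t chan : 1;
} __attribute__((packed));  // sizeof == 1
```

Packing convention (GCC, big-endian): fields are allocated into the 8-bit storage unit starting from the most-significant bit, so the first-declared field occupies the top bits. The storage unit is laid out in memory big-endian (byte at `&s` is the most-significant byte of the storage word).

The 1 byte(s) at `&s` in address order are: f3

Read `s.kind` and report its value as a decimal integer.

6

[0]=0xf3 (big-endian) → word 0xf3
ver [6+:2] = (word>>6) & 0x3 = 3
kind [3+:3] = (word>>3) & 0x7 = 6  ←
opcode [1+:2] = (word>>1) & 0x3 = 1
chan [0+:1] = (word>>0) & 0x1 = 1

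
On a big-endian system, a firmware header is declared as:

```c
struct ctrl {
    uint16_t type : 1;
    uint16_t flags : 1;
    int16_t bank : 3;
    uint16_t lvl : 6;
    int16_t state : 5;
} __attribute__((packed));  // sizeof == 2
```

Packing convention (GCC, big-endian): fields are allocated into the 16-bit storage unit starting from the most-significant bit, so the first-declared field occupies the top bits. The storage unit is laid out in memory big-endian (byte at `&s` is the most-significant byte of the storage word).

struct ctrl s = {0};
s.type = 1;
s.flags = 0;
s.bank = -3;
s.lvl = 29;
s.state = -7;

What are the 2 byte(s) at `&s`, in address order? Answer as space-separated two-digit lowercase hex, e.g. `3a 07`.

ab b9

type (1b) val=1 bits=0x1 at bit 15: 0x8000
flags (1b) val=0 bits=0x0 at bit 14: 0x8000
bank (3b) val=-3 bits=0x5 at bit 11: 0xa800
lvl (6b) val=29 bits=0x1d at bit 5: 0xaba0
state (5b) val=-7 bits=0x19 at bit 0: 0xabb9
word = 0xabb9 → big-endian bytes:
  [0]=0xab  [1]=0xb9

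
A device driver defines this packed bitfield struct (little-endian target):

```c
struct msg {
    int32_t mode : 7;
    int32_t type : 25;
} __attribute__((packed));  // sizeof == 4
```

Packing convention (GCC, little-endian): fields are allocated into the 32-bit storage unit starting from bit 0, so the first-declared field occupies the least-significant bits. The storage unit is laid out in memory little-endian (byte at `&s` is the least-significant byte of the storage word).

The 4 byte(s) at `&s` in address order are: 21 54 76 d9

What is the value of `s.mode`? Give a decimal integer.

33

[0]=0x21 [1]=0x54 [2]=0x76 [3]=0xd9 (little-endian) → word 0xd9765421
mode:7 @ bit 0 → (0xd9765421>>0)&0x7f = 0x21  ←
type:25 @ bit 7 → (0xd9765421>>7)&0x1ffffff = 0x1b2eca8
mode signed 7b, MSB=0: value = 33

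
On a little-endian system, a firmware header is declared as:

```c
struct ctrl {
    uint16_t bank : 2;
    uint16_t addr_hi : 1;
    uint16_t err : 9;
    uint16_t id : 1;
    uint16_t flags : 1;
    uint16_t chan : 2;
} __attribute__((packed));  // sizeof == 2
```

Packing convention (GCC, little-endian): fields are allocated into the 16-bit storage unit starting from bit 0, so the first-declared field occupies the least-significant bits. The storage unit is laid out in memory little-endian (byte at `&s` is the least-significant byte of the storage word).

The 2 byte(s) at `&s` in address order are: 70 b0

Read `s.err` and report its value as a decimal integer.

[0]=0x70 [1]=0xb0 (little-endian) → word 0xb070
bank:2 @ bit 0 → (0xb070>>0)&0x3 = 0x0
addr_hi:1 @ bit 2 → (0xb070>>2)&0x1 = 0x0
err:9 @ bit 3 → (0xb070>>3)&0x1ff = 0xe  ←
id:1 @ bit 12 → (0xb070>>12)&0x1 = 0x1
flags:1 @ bit 13 → (0xb070>>13)&0x1 = 0x1
chan:2 @ bit 14 → (0xb070>>14)&0x3 = 0x2

14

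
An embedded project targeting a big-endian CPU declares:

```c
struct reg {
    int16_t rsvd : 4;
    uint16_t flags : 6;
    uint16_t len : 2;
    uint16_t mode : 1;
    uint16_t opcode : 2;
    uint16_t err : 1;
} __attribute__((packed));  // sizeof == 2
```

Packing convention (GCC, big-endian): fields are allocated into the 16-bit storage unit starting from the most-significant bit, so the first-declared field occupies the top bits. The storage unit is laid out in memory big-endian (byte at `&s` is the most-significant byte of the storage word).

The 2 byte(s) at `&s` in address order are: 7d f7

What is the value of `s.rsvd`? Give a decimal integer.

7

[0]=0x7d [1]=0xf7 (big-endian) → word 0x7df7
rsvd:4 @ bit 12 → (0x7df7>>12)&0xf = 0x7  ←
flags:6 @ bit 6 → (0x7df7>>6)&0x3f = 0x37
len:2 @ bit 4 → (0x7df7>>4)&0x3 = 0x3
mode:1 @ bit 3 → (0x7df7>>3)&0x1 = 0x0
opcode:2 @ bit 1 → (0x7df7>>1)&0x3 = 0x3
err:1 @ bit 0 → (0x7df7>>0)&0x1 = 0x1
rsvd signed 4b, MSB=0: value = 7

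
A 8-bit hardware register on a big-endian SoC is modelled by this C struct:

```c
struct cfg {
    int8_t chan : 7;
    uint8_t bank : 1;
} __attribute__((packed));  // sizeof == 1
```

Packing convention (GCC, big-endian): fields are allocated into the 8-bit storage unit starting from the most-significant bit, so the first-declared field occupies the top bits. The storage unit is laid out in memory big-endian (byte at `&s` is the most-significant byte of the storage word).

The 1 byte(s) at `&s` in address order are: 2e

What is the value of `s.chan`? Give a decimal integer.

[0]=0x2e (big-endian) → word 0x2e
chan:7 @ bit 1 → (0x2e>>1)&0x7f = 0x17  ←
bank:1 @ bit 0 → (0x2e>>0)&0x1 = 0x0
chan signed 7b, MSB=0: value = 23

23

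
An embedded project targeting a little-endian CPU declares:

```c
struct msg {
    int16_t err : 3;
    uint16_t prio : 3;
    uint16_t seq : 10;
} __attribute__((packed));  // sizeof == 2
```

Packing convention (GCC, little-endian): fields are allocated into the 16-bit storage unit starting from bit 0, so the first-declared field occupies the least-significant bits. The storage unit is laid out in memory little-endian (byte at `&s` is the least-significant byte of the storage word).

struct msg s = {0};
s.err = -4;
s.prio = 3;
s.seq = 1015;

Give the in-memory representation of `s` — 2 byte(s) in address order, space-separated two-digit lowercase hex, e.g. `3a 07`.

dc fd

err:3 = -4 → 0x4 << 0 → word 0x0004
prio:3 = 3 → 0x3 << 3 → word 0x001c
seq:10 = 1015 → 0x3f7 << 6 → word 0xfddc
word = 0xfddc → little-endian bytes:
  [0]=0xdc  [1]=0xfd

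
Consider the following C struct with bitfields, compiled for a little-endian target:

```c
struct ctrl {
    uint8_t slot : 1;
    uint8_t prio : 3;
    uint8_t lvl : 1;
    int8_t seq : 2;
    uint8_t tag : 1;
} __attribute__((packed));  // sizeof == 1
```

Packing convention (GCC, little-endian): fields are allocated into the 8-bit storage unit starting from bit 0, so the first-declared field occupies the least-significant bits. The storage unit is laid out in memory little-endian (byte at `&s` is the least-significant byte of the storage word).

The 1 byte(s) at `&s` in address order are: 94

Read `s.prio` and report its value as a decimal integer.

2

[0]=0x94 (little-endian) → word 0x94
slot [0+:1] = (word>>0) & 0x1 = 0
prio [1+:3] = (word>>1) & 0x7 = 2  ←
lvl [4+:1] = (word>>4) & 0x1 = 1
seq [5+:2] = (word>>5) & 0x3 = 0
tag [7+:1] = (word>>7) & 0x1 = 1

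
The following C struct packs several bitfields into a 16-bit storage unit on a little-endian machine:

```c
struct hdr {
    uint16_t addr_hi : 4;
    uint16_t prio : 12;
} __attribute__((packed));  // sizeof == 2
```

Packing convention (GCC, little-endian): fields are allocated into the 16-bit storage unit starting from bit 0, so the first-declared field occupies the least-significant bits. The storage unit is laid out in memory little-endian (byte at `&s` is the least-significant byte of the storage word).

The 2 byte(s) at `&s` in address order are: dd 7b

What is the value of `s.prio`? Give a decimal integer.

[0]=0xdd [1]=0x7b (little-endian) → word 0x7bdd
addr_hi [0+:4] = (word>>0) & 0xf = 13
prio [4+:12] = (word>>4) & 0xfff = 1981  ←

1981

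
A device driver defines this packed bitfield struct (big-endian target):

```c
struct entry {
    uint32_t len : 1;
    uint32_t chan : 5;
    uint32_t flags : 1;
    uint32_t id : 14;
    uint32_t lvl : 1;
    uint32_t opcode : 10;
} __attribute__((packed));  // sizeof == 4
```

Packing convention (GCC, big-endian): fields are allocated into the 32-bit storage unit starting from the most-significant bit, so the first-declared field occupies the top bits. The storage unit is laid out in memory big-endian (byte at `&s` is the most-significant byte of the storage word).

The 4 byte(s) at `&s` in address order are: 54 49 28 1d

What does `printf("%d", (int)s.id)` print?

2341

[0]=0x54 [1]=0x49 [2]=0x28 [3]=0x1d (big-endian) → word 0x5449281d
len [31+:1] = (word>>31) & 0x1 = 0
chan [26+:5] = (word>>26) & 0x1f = 21
flags [25+:1] = (word>>25) & 0x1 = 0
id [11+:14] = (word>>11) & 0x3fff = 2341  ←
lvl [10+:1] = (word>>10) & 0x1 = 0
opcode [0+:10] = (word>>0) & 0x3ff = 29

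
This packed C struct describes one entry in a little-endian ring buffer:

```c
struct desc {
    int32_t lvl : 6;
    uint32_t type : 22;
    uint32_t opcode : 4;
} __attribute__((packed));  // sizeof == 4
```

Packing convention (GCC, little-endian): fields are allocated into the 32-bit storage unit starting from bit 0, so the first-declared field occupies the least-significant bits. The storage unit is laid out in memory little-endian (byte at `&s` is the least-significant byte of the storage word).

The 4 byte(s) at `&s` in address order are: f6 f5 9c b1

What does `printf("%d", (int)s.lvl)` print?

[0]=0xf6 [1]=0xf5 [2]=0x9c [3]=0xb1 (little-endian) → word 0xb19cf5f6
lvl:6 @ bit 0 → (0xb19cf5f6>>0)&0x3f = 0x36  ←
type:22 @ bit 6 → (0xb19cf5f6>>6)&0x3fffff = 0x673d7
opcode:4 @ bit 28 → (0xb19cf5f6>>28)&0xf = 0xb
lvl signed 6b, MSB=1: 54 - 64 = -10

-10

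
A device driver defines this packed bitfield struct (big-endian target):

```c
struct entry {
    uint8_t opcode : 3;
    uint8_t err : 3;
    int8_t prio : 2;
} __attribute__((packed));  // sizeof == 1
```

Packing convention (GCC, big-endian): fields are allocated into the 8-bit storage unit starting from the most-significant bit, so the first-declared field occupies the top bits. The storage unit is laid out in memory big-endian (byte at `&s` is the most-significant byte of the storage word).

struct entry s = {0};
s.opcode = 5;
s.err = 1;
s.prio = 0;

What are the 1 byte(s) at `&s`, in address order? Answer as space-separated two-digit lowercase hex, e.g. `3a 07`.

opcode:3 = 5 → 0x5 << 5 → word 0xa0
err:3 = 1 → 0x1 << 2 → word 0xa4
prio:2 = 0 → 0x0 << 0 → word 0xa4
word = 0xa4 → big-endian bytes:
  [0]=0xa4

a4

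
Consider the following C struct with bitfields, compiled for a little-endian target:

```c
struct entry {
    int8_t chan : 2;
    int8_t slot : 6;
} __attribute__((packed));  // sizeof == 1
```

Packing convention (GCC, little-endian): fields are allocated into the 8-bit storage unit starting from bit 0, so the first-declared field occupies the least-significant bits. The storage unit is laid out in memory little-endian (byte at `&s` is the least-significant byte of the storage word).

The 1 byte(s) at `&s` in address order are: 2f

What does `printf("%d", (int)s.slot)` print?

[0]=0x2f (little-endian) → word 0x2f
chan [0+:2] = (word>>0) & 0x3 = 3
slot [2+:6] = (word>>2) & 0x3f = 11  ←
slot signed 6b, MSB=0: value = 11

11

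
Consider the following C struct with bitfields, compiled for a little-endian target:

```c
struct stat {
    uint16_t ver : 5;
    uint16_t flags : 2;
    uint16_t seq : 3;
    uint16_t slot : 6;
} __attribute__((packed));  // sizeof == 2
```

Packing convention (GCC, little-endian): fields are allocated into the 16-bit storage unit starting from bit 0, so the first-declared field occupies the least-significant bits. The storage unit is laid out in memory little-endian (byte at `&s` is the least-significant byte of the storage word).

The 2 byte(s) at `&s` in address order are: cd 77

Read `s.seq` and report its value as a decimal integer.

[0]=0xcd [1]=0x77 (little-endian) → word 0x77cd
ver [0+:5] = (word>>0) & 0x1f = 13
flags [5+:2] = (word>>5) & 0x3 = 2
seq [7+:3] = (word>>7) & 0x7 = 7  ←
slot [10+:6] = (word>>10) & 0x3f = 29

7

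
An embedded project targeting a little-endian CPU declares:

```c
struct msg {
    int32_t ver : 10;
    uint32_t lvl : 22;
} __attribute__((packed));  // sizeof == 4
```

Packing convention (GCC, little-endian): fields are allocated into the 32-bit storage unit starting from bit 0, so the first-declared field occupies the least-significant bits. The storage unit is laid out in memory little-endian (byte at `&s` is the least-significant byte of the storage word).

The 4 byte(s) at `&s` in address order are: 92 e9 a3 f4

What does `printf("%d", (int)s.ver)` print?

402

[0]=0x92 [1]=0xe9 [2]=0xa3 [3]=0xf4 (little-endian) → word 0xf4a3e992
ver:10 @ bit 0 → (0xf4a3e992>>0)&0x3ff = 0x192  ←
lvl:22 @ bit 10 → (0xf4a3e992>>10)&0x3fffff = 0x3d28fa
ver signed 10b, MSB=0: value = 402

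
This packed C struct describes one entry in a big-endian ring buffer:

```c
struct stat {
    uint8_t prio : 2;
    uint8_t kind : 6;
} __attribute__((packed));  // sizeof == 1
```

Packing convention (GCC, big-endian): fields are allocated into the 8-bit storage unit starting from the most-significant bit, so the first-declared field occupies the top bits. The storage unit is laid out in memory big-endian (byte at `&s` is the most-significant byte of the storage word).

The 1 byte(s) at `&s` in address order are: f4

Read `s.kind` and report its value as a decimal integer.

52

[0]=0xf4 (big-endian) → word 0xf4
prio [6+:2] = (word>>6) & 0x3 = 3
kind [0+:6] = (word>>0) & 0x3f = 52  ←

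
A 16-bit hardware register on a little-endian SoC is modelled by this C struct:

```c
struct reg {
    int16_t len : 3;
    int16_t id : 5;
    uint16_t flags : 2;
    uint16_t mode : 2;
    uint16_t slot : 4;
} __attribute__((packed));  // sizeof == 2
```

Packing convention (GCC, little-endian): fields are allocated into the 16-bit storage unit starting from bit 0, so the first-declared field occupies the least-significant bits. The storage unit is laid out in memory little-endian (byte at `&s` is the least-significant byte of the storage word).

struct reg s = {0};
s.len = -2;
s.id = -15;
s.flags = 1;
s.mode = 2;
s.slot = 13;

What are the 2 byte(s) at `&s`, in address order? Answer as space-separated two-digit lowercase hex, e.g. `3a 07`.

8e d9

[0+:3] len=-2 & 0x7 = 0x6; word=0x0006
[3+:5] id=-15 & 0x1f = 0x11; word=0x008e
[8+:2] flags=1 & 0x3 = 0x1; word=0x018e
[10+:2] mode=2 & 0x3 = 0x2; word=0x098e
[12+:4] slot=13 & 0xf = 0xd; word=0xd98e
word = 0xd98e → little-endian bytes:
  [0]=0x8e  [1]=0xd9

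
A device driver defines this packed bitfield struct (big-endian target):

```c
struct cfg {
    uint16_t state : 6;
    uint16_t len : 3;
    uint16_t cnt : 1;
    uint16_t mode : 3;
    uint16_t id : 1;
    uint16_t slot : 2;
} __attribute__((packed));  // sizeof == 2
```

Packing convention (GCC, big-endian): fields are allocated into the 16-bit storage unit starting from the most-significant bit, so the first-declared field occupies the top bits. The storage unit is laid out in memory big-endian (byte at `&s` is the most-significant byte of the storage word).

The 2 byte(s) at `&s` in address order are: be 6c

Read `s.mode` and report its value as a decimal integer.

5

[0]=0xbe [1]=0x6c (big-endian) → word 0xbe6c
state:6 @ bit 10 → (0xbe6c>>10)&0x3f = 0x2f
len:3 @ bit 7 → (0xbe6c>>7)&0x7 = 0x4
cnt:1 @ bit 6 → (0xbe6c>>6)&0x1 = 0x1
mode:3 @ bit 3 → (0xbe6c>>3)&0x7 = 0x5  ←
id:1 @ bit 2 → (0xbe6c>>2)&0x1 = 0x1
slot:2 @ bit 0 → (0xbe6c>>0)&0x3 = 0x0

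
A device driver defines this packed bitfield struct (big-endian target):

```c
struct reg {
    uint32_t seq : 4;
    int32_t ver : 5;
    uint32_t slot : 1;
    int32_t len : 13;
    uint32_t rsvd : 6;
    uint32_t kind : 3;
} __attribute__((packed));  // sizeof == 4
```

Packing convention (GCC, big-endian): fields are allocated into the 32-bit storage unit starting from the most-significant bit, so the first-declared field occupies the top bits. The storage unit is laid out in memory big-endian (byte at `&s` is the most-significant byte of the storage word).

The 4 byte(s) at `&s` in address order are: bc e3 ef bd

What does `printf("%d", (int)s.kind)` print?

[0]=0xbc [1]=0xe3 [2]=0xef [3]=0xbd (big-endian) → word 0xbce3efbd
seq [28+:4] = (word>>28) & 0xf = 11
ver [23+:5] = (word>>23) & 0x1f = 25
slot [22+:1] = (word>>22) & 0x1 = 1
len [9+:13] = (word>>9) & 0x1fff = 4599
rsvd [3+:6] = (word>>3) & 0x3f = 55
kind [0+:3] = (word>>0) & 0x7 = 5  ←

5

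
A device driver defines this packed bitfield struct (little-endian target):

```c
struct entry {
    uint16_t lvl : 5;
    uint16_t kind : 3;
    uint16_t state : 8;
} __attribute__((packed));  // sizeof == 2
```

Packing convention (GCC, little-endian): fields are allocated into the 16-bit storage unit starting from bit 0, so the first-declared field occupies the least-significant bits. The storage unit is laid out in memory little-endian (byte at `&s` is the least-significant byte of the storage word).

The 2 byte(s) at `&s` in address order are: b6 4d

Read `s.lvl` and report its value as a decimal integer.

[0]=0xb6 [1]=0x4d (little-endian) → word 0x4db6
lvl [0+:5] = (word>>0) & 0x1f = 22  ←
kind [5+:3] = (word>>5) & 0x7 = 5
state [8+:8] = (word>>8) & 0xff = 77

22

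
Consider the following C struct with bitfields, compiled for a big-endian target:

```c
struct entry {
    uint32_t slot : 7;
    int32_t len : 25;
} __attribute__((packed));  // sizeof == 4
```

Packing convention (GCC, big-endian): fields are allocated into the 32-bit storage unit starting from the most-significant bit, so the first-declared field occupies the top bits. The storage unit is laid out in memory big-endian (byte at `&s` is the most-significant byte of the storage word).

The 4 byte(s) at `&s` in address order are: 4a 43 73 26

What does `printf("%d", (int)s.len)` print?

[0]=0x4a [1]=0x43 [2]=0x73 [3]=0x26 (big-endian) → word 0x4a437326
slot [25+:7] = (word>>25) & 0x7f = 37
len [0+:25] = (word>>0) & 0x1ffffff = 4420390  ←
len signed 25b, MSB=0: value = 4420390

4420390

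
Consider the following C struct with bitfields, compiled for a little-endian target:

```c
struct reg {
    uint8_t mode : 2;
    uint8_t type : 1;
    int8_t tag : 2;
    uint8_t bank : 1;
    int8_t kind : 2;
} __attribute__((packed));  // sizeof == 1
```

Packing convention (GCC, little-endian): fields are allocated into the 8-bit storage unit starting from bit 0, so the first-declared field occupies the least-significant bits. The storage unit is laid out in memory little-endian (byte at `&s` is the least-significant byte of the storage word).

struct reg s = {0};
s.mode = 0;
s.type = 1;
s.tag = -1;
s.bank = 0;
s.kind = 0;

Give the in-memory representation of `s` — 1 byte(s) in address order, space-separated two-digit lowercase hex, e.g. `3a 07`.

mode:2 = 0 → 0x0 << 0 → word 0x00
type:1 = 1 → 0x1 << 2 → word 0x04
tag:2 = -1 → 0x3 << 3 → word 0x1c
bank:1 = 0 → 0x0 << 5 → word 0x1c
kind:2 = 0 → 0x0 << 6 → word 0x1c
word = 0x1c → little-endian bytes:
  [0]=0x1c

1c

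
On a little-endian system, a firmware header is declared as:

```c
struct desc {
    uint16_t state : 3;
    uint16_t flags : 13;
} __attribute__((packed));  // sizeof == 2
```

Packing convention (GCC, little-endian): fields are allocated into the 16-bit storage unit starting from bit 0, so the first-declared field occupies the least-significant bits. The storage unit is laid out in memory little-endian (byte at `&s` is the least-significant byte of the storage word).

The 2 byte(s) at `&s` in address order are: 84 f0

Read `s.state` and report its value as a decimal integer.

4

[0]=0x84 [1]=0xf0 (little-endian) → word 0xf084
state:3 @ bit 0 → (0xf084>>0)&0x7 = 0x4  ←
flags:13 @ bit 3 → (0xf084>>3)&0x1fff = 0x1e10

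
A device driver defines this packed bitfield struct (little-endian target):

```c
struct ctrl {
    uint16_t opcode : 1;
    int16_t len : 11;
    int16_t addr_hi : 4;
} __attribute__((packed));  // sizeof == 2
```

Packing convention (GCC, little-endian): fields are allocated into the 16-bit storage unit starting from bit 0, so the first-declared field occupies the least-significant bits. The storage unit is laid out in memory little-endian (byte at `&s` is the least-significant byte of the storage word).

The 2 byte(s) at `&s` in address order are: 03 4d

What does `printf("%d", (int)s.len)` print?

-383

[0]=0x03 [1]=0x4d (little-endian) → word 0x4d03
opcode:1 @ bit 0 → (0x4d03>>0)&0x1 = 0x1
len:11 @ bit 1 → (0x4d03>>1)&0x7ff = 0x681  ←
addr_hi:4 @ bit 12 → (0x4d03>>12)&0xf = 0x4
len signed 11b, MSB=1: 1665 - 2048 = -383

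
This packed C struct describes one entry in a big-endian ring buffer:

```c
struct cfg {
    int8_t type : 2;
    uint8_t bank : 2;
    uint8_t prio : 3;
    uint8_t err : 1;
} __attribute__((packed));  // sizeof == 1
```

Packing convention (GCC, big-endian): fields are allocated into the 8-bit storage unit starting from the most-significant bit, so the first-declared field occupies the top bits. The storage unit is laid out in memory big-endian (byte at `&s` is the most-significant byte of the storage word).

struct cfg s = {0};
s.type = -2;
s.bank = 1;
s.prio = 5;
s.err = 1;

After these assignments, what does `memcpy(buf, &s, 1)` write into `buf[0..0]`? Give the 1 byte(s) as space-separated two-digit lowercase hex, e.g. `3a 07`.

[6+:2] type=-2 & 0x3 = 0x2; word=0x80
[4+:2] bank=1 & 0x3 = 0x1; word=0x90
[1+:3] prio=5 & 0x7 = 0x5; word=0x9a
[0+:1] err=1 & 0x1 = 0x1; word=0x9b
word = 0x9b → big-endian bytes:
  [0]=0x9b

9b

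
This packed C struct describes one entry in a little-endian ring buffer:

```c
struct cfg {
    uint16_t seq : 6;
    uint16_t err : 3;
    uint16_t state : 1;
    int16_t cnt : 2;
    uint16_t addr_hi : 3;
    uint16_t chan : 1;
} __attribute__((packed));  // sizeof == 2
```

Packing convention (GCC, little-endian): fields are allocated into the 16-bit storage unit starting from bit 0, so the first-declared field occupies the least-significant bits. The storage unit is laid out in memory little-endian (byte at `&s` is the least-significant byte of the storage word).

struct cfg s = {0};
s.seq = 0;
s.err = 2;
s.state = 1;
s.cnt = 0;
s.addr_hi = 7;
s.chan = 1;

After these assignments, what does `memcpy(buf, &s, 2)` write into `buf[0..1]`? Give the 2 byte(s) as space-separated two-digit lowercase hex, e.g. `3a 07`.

seq (6b) val=0 bits=0x0 at bit 0: 0x0000
err (3b) val=2 bits=0x2 at bit 6: 0x0080
state (1b) val=1 bits=0x1 at bit 9: 0x0280
cnt (2b) val=0 bits=0x0 at bit 10: 0x0280
addr_hi (3b) val=7 bits=0x7 at bit 12: 0x7280
chan (1b) val=1 bits=0x1 at bit 15: 0xf280
word = 0xf280 → little-endian bytes:
  [0]=0x80  [1]=0xf2

80 f2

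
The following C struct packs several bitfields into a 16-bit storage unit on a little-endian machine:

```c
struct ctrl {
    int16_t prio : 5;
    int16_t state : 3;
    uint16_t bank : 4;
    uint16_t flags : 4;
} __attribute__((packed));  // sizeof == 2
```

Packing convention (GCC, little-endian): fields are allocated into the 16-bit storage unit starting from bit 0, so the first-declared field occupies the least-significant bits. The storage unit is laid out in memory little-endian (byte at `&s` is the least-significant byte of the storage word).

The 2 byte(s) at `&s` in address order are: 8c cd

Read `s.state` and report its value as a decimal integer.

-4

[0]=0x8c [1]=0xcd (little-endian) → word 0xcd8c
prio [0+:5] = (word>>0) & 0x1f = 12
state [5+:3] = (word>>5) & 0x7 = 4  ←
bank [8+:4] = (word>>8) & 0xf = 13
flags [12+:4] = (word>>12) & 0xf = 12
state signed 3b, MSB=1: 4 - 8 = -4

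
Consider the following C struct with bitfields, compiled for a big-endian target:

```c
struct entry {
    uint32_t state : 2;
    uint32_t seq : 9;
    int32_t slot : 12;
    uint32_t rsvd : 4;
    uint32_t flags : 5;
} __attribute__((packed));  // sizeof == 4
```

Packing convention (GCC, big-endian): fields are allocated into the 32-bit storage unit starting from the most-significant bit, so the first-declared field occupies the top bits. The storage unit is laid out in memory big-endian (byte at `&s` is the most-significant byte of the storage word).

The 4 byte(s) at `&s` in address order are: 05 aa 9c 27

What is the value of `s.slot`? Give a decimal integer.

[0]=0x05 [1]=0xaa [2]=0x9c [3]=0x27 (big-endian) → word 0x05aa9c27
state:2 @ bit 30 → (0x05aa9c27>>30)&0x3 = 0x0
seq:9 @ bit 21 → (0x05aa9c27>>21)&0x1ff = 0x2d
slot:12 @ bit 9 → (0x05aa9c27>>9)&0xfff = 0x54e  ←
rsvd:4 @ bit 5 → (0x05aa9c27>>5)&0xf = 0x1
flags:5 @ bit 0 → (0x05aa9c27>>0)&0x1f = 0x7
slot signed 12b, MSB=0: value = 1358

1358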